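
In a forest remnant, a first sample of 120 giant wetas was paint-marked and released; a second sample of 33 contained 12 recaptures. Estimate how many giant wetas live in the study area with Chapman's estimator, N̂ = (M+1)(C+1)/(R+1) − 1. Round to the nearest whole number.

N ≈ 315

N̂ = (120+1)(33+1)/(12+1) − 1 = 121·34/13 − 1
= 4114/13 − 1 ≈ 316.46 − 1 ≈ 315.46 → 315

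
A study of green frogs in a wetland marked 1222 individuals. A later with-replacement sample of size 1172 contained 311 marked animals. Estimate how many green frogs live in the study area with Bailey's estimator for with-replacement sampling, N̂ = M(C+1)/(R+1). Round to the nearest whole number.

N̂ = 1222·(1172+1)/(311+1) = 1222·1173/312 = 1433406/312 ≈ 4594.2 → 4594

N ≈ 4594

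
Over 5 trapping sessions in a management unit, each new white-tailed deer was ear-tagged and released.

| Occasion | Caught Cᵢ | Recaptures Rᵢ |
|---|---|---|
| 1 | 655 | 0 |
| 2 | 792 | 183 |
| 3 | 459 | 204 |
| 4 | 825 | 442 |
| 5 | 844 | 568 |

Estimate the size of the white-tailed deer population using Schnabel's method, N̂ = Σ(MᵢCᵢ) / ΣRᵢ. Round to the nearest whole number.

N ≈ 2833

Marked at large before each occasion: Mᵢ = Σⱼ<ᵢ (Cⱼ − Rⱼ) → M1=0, M2=655, M3=1264, M4=1519, M5=1902
Σ MᵢCᵢ = 0·655 + 655·792 + 1264·459 + 1519·825 + 1902·844 = 0 + 518760 + 580176 + 1253175 + 1605288 = 3957399
Σ Rᵢ = 0 + 183 + 204 + 442 + 568 = 1397
N̂ = 3957399 / 1397 ≈ 2832.8 → 2833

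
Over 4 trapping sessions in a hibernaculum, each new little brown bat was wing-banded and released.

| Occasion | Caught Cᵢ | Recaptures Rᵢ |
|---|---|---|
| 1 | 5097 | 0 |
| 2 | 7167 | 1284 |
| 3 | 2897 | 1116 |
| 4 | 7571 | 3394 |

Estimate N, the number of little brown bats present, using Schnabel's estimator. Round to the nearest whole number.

Marked at large before each occasion: Mᵢ = Σⱼ<ᵢ (Cⱼ − Rⱼ) → M1=0, M2=5097, M3=10980, M4=12761
Σ MᵢCᵢ = 0·5097 + 5097·7167 + 10980·2897 + 12761·7571 = 0 + 36530199 + 31809060 + 96613531 = 164952790
Σ Rᵢ = 0 + 1284 + 1116 + 3394 = 5794
N̂ = 164952790 / 5794 ≈ 28469.6 → 28470

N ≈ 28,470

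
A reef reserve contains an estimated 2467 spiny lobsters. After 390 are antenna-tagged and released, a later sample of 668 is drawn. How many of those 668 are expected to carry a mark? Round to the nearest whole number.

The marked fraction of the population is 390/2467, so in a sample of 668 expect C·(M/N) marked.
E[R] = 390 × 668 / 2467 = 260520 / 2467 ≈ 105.6 → 106

expected recaptures ≈ 106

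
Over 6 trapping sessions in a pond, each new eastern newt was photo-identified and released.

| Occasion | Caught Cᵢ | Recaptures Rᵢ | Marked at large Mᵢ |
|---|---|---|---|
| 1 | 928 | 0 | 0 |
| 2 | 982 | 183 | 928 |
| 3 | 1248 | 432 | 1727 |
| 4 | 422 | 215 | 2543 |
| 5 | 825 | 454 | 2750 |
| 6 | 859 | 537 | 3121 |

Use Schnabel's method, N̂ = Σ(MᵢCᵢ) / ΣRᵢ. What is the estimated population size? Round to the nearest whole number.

N ≈ 4991

Σ MᵢCᵢ = 0·928 + 928·982 + 1727·1248 + 2543·422 + 2750·825 + 3121·859 = 0 + 911296 + 2155296 + 1073146 + 2268750 + 2680939 = 9089427
Σ Rᵢ = 0 + 183 + 432 + 215 + 454 + 537 = 1821
N̂ = 9089427 / 1821 ≈ 4991.4 → 4991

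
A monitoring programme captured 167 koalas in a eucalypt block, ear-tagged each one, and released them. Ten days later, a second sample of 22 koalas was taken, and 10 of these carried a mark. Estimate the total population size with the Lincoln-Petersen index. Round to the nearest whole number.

N ≈ 367

N = (167 × 22) / 10 = 3674 / 10 ≈ 367.4 → 367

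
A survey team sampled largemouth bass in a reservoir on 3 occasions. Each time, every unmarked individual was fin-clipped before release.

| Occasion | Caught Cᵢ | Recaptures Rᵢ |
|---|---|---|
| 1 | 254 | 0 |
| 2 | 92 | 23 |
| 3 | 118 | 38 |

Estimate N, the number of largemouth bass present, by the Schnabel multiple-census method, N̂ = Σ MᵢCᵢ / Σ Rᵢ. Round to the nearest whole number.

N ≈ 1008

Marked at large before each occasion: Mᵢ = Σⱼ<ᵢ (Cⱼ − Rⱼ) → M1=0, M2=254, M3=323
Σ MᵢCᵢ = 0·254 + 254·92 + 323·118 = 0 + 23368 + 38114 = 61482
Σ Rᵢ = 0 + 23 + 38 = 61
N̂ = 61482 / 61 ≈ 1007.9 → 1008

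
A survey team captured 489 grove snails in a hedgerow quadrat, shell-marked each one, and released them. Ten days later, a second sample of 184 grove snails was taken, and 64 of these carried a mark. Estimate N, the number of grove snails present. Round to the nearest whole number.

If marked individuals mix randomly, R/C ≈ M/N, giving N ≈ M·C/R.
N = (489 × 184) / 64 = 89976 / 64 ≈ 1405.9 → 1406

N ≈ 1406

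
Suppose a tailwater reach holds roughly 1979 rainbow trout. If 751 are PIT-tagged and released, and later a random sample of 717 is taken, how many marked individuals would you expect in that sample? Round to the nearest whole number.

Expected recaptures E[R] = M·C / N.
E[R] = 751 × 717 / 1979 = 538467 / 1979 ≈ 272.1 → 272

expected recaptures ≈ 272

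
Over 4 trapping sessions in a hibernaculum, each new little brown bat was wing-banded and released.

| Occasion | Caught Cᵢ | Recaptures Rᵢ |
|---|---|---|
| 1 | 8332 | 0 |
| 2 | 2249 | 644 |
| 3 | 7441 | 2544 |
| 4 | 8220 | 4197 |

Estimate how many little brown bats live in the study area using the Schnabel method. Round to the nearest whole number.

Marked at large before each occasion: Mᵢ = Σⱼ<ᵢ (Cⱼ − Rⱼ) → M1=0, M2=8332, M3=9937, M4=14834
Σ MᵢCᵢ = 0·8332 + 8332·2249 + 9937·7441 + 14834·8220 = 0 + 18738668 + 73941217 + 121935480 = 214615365
Σ Rᵢ = 0 + 644 + 2544 + 4197 = 7385
N̂ = 214615365 / 7385 ≈ 29061.0 → 29061

N ≈ 29,061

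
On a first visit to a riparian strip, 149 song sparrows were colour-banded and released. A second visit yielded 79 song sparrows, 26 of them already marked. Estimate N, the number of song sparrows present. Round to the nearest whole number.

N ≈ 453

N = (149 × 79) / 26 = 11771 / 26 ≈ 452.7 → 453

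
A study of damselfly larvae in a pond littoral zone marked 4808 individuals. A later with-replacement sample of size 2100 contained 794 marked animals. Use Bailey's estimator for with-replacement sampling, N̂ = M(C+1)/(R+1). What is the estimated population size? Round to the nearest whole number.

N ≈ 12,706

N̂ = 4808·(2100+1)/(794+1) = 4808·2101/795 = 10101608/795 ≈ 12706.4 → 12706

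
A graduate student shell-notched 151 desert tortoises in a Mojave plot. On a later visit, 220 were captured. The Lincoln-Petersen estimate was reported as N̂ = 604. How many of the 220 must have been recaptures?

R = 55

From N = M·C/R: R = M·C / N = 151·220 / 604 = 33220 / 604 = 55.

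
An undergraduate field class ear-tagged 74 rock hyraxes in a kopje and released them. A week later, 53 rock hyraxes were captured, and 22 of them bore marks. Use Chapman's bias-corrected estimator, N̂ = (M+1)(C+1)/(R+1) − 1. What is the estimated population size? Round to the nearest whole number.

N̂ = (74+1)(53+1)/(22+1) − 1 = 75·54/23 − 1
= 4050/23 − 1 ≈ 176.1 − 1 ≈ 175.1 → 175

N ≈ 175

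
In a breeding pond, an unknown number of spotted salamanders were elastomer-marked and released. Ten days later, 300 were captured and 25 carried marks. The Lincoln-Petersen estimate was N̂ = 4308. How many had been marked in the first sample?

From N = M·C/R: M = N·R / C = 4308·25 / 300 = 107700 / 300 = 359.

M = 359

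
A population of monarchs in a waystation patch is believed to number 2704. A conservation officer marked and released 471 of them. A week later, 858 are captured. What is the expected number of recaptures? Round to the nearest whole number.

The marked fraction of the population is 471/2704, so in a sample of 858 expect C·(M/N) marked.
E[R] = 471 × 858 / 2704 = 404118 / 2704 ≈ 149.45 → 149

expected recaptures ≈ 149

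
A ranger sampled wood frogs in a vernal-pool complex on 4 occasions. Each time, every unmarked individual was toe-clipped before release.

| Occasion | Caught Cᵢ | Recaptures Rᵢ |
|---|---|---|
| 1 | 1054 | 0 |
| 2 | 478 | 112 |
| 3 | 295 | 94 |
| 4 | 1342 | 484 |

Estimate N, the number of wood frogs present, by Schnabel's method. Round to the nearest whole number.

Marked at large before each occasion: Mᵢ = Σⱼ<ᵢ (Cⱼ − Rⱼ) → M1=0, M2=1054, M3=1420, M4=1621
Σ MᵢCᵢ = 0·1054 + 1054·478 + 1420·295 + 1621·1342 = 0 + 503812 + 418900 + 2175382 = 3098094
Σ Rᵢ = 0 + 112 + 94 + 484 = 690
N̂ = 3098094 / 690 ≈ 4490.0 → 4490

N ≈ 4490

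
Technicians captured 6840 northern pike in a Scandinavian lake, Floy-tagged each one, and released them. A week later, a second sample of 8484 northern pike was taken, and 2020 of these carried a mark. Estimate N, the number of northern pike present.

N = (6840 × 8484) / 2020 = 58030560 / 2020 = 28728

N = 28,728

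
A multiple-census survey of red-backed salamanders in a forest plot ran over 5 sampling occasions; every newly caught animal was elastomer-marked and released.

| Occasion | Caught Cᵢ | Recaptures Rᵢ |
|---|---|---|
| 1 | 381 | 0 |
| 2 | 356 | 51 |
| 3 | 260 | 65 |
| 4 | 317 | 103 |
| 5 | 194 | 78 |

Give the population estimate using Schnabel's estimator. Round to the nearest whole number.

N ≈ 2713

Marked at large before each occasion: Mᵢ = Σⱼ<ᵢ (Cⱼ − Rⱼ) → M1=0, M2=381, M3=686, M4=881, M5=1095
Σ MᵢCᵢ = 0·381 + 381·356 + 686·260 + 881·317 + 1095·194 = 0 + 135636 + 178360 + 279277 + 212430 = 805703
Σ Rᵢ = 0 + 51 + 65 + 103 + 78 = 297
N̂ = 805703 / 297 ≈ 2712.8 → 2713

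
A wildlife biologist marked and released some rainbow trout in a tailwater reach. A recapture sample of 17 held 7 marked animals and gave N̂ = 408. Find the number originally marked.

M = 168

From N = M·C/R: M = N·R / C = 408·7 / 17 = 2856 / 17 = 168.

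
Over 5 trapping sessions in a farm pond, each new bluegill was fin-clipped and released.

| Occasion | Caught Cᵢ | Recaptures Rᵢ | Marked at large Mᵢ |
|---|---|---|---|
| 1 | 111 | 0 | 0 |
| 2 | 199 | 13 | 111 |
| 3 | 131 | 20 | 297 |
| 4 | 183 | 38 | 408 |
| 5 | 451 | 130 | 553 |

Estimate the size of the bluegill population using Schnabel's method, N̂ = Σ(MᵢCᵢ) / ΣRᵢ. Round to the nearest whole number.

Σ MᵢCᵢ = 0·111 + 111·199 + 297·131 + 408·183 + 553·451 = 0 + 22089 + 38907 + 74664 + 249403 = 385063
Σ Rᵢ = 0 + 13 + 20 + 38 + 130 = 201
N̂ = 385063 / 201 ≈ 1915.7 → 1916

N ≈ 1916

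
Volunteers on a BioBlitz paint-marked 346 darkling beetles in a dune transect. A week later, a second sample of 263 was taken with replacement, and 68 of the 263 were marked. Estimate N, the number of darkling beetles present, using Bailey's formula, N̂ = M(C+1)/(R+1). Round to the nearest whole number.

N̂ = 346·(263+1)/(68+1) = 346·264/69 = 91344/69 ≈ 1323.8 → 1324

N ≈ 1324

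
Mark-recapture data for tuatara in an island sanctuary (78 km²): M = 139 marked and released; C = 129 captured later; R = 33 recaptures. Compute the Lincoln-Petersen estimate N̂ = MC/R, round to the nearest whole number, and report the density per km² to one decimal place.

N̂ = 139·129/33 = 17931/33 ≈ 543.4 → 543
Density = N̂ / area = 543 / 78 ≈ 6.96 → 7.0 per km²

density ≈ 7.0 tuatara per km²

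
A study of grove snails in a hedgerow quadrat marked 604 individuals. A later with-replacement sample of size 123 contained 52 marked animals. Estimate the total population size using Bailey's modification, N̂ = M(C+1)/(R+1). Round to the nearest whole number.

N ≈ 1413

N̂ = 604·(123+1)/(52+1) = 604·124/53 = 74896/53 ≈ 1413.1 → 1413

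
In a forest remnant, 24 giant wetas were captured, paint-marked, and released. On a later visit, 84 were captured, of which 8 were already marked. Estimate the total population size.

N = (24 × 84) / 8 = 2016 / 8 = 252

N = 252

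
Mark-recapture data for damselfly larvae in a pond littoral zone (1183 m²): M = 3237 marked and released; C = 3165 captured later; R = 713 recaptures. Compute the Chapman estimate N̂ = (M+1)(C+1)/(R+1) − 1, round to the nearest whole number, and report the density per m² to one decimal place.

N̂ = 3238·3166/714 − 1 = 10251508/714 − 1 ≈ 14356.9 → 14357
Density = N̂ / area = 14357 / 1183 ≈ 12.14 → 12.1 per m²

density ≈ 12.1 damselfly larvae per m²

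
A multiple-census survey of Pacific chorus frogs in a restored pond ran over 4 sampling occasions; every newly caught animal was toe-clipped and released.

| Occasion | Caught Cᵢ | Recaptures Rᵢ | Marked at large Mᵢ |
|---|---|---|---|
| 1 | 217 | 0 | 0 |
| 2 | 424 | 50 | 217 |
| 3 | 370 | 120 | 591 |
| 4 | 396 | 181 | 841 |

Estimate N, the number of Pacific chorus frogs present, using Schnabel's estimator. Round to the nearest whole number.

N ≈ 1834

Σ MᵢCᵢ = 0·217 + 217·424 + 591·370 + 841·396 = 0 + 92008 + 218670 + 333036 = 643714
Σ Rᵢ = 0 + 50 + 120 + 181 = 351
N̂ = 643714 / 351 ≈ 1833.9 → 1834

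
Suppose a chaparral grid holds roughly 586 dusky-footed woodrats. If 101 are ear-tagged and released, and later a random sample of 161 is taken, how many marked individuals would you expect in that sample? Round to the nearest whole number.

expected recaptures ≈ 28

The marked fraction of the population is 101/586, so in a sample of 161 expect C·(M/N) marked.
E[R] = 101 × 161 / 586 = 16261 / 586 ≈ 27.7 → 28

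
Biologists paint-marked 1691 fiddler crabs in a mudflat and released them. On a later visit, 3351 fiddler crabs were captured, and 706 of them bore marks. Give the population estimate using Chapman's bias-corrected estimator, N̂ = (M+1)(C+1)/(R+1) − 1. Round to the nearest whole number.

N ≈ 8021

N̂ = (1691+1)(3351+1)/(706+1) − 1 = 1692·3352/707 − 1
= 5671584/707 − 1 ≈ 8022.0 − 1 ≈ 8021.0 → 8021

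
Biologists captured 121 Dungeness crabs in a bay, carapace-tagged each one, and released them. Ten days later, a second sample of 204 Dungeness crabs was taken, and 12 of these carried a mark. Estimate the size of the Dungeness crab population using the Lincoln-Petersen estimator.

N = 2057

If marked individuals mix randomly, R/C ≈ M/N, giving N ≈ M·C/R.
N = (121 × 204) / 12 = 24684 / 12 = 2057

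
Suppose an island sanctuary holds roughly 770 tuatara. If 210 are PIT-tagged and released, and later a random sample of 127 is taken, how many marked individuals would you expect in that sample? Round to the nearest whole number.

expected recaptures ≈ 35

The marked fraction of the population is 210/770, so in a sample of 127 expect C·(M/N) marked.
E[R] = 210 × 127 / 770 = 26670 / 770 ≈ 34.6 → 35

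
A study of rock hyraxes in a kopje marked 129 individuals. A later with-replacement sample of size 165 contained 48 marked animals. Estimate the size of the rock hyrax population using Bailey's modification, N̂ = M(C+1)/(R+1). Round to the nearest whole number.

N̂ = 129·(165+1)/(48+1) = 129·166/49 = 21414/49 ≈ 437.0 → 437

N ≈ 437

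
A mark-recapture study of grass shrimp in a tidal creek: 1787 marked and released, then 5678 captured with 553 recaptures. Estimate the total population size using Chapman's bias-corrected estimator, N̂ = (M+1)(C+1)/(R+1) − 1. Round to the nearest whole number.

N ≈ 18,328

N̂ = (1787+1)(5678+1)/(553+1) − 1 = 1788·5679/554 − 1
= 10154052/554 − 1 ≈ 18328.6 − 1 ≈ 18327.6 → 18328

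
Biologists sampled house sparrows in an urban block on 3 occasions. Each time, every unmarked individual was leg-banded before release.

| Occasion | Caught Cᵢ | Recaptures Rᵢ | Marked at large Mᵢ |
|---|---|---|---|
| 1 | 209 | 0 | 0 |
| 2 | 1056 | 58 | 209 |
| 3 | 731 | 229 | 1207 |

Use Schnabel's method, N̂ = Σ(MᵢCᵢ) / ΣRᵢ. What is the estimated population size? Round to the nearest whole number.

Σ MᵢCᵢ = 0·209 + 209·1056 + 1207·731 = 0 + 220704 + 882317 = 1103021
Σ Rᵢ = 0 + 58 + 229 = 287
N̂ = 1103021 / 287 ≈ 3843.3 → 3843

N ≈ 3843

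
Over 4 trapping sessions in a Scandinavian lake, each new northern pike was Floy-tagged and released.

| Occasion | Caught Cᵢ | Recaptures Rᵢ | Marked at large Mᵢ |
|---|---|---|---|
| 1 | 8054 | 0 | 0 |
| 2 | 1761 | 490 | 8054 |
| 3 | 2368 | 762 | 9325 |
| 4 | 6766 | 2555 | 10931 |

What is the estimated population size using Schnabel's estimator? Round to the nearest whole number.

N ≈ 28,953

Σ MᵢCᵢ = 0·8054 + 8054·1761 + 9325·2368 + 10931·6766 = 0 + 14183094 + 22081600 + 73959146 = 110223840
Σ Rᵢ = 0 + 490 + 762 + 2555 = 3807
N̂ = 110223840 / 3807 ≈ 28952.9 → 28953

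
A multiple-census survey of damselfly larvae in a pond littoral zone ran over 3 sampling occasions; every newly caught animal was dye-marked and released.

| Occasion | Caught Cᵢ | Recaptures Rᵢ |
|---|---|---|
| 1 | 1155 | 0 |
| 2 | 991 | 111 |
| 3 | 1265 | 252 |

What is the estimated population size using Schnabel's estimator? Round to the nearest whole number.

N ≈ 10,245

Marked at large before each occasion: Mᵢ = Σⱼ<ᵢ (Cⱼ − Rⱼ) → M1=0, M2=1155, M3=2035
Σ MᵢCᵢ = 0·1155 + 1155·991 + 2035·1265 = 0 + 1144605 + 2574275 = 3718880
Σ Rᵢ = 0 + 111 + 252 = 363
N̂ = 3718880 / 363 ≈ 10244.8 → 10245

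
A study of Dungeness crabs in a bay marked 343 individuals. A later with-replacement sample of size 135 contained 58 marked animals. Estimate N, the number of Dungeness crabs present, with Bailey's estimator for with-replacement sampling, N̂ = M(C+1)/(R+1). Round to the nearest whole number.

N ≈ 791

N̂ = 343·(135+1)/(58+1) = 343·136/59 = 46648/59 ≈ 790.6 → 791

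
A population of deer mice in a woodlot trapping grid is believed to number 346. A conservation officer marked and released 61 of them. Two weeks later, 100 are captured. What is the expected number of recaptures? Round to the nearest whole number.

Expected recaptures E[R] = M·C / N.
E[R] = 61 × 100 / 346 = 6100 / 346 ≈ 17.6 → 18

expected recaptures ≈ 18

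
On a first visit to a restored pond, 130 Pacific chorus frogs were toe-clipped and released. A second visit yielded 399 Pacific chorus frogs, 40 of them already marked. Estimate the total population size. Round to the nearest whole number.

If marked individuals mix randomly, R/C ≈ M/N, giving N ≈ M·C/R.
N = (130 × 399) / 40 = 51870 / 40 ≈ 1296.8 → 1297

N ≈ 1297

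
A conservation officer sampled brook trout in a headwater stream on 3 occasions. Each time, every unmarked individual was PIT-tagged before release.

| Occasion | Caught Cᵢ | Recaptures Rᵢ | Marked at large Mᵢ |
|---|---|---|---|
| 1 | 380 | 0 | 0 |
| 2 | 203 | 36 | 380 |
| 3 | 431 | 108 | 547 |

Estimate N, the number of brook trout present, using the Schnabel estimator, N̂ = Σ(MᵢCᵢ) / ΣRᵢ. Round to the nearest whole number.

Σ MᵢCᵢ = 0·380 + 380·203 + 547·431 = 0 + 77140 + 235757 = 312897
Σ Rᵢ = 0 + 36 + 108 = 144
N̂ = 312897 / 144 ≈ 2172.9 → 2173

N ≈ 2173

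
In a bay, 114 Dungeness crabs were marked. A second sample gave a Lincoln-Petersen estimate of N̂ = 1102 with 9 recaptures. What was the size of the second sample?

C = 87

From N = M·C/R: C = N·R / M = 1102·9 / 114 = 9918 / 114 = 87.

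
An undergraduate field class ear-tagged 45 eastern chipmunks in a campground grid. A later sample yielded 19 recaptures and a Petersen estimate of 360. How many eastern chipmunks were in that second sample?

C = 152

From N = M·C/R: C = N·R / M = 360·19 / 45 = 6840 / 45 = 152.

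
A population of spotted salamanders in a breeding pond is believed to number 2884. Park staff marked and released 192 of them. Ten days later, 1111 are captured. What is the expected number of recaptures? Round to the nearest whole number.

The marked fraction of the population is 192/2884, so in a sample of 1111 expect C·(M/N) marked.
E[R] = 192 × 1111 / 2884 = 213312 / 2884 ≈ 74.0 → 74

expected recaptures ≈ 74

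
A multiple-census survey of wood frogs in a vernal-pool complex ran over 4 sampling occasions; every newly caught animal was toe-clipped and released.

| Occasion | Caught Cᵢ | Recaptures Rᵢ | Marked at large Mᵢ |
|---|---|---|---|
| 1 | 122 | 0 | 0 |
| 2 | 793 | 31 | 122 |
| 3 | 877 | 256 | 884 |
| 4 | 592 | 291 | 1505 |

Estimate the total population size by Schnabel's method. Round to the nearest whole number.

Σ MᵢCᵢ = 0·122 + 122·793 + 884·877 + 1505·592 = 0 + 96746 + 775268 + 890960 = 1762974
Σ Rᵢ = 0 + 31 + 256 + 291 = 578
N̂ = 1762974 / 578 ≈ 3050.1 → 3050

N ≈ 3050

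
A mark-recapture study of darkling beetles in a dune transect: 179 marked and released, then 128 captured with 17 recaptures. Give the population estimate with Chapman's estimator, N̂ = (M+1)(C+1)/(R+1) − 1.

N = 1289

N̂ = (179+1)(128+1)/(17+1) − 1 = 180·129/18 − 1
= 23220/18 − 1 = 1290 − 1 = 1289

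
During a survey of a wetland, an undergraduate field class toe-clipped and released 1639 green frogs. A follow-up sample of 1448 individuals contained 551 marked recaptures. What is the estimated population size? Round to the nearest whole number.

The marked fraction in the recapture sample should equal the marked fraction in the population: 551/1448 = 1639/N.
N = (1639 × 1448) / 551 = 2373272 / 551 ≈ 4307.2 → 4307

N ≈ 4307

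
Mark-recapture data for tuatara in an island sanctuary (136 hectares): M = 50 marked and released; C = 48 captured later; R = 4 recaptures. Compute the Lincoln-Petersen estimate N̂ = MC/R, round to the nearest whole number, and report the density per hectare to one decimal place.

N̂ = 50·48/4 = 2400/4 = 600
Density = N̂ / area = 600 / 136 ≈ 4.41 → 4.4 per hectare

density ≈ 4.4 tuatara per hectare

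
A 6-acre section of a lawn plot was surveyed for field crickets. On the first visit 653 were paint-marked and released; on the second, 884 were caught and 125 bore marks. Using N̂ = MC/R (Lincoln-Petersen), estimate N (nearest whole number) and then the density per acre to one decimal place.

N̂ = 653·884/125 = 577252/125 ≈ 4618.0 → 4618
Density = N̂ / area = 4618 / 6 ≈ 769.67 → 769.7 per acre

density ≈ 769.7 field crickets per acre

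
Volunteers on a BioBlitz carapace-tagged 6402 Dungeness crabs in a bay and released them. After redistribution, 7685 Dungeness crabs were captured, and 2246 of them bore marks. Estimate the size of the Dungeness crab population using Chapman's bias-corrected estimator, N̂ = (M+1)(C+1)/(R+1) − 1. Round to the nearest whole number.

N̂ = (6402+1)(7685+1)/(2246+1) − 1 = 6403·7686/2247 − 1
= 49213458/2247 − 1 ≈ 21901.9 − 1 ≈ 21900.9 → 21901

N ≈ 21,901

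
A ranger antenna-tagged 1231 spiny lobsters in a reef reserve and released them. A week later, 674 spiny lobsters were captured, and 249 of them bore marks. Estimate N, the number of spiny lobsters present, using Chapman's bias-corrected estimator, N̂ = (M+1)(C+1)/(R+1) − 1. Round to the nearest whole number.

N ≈ 3325

N̂ = (1231+1)(674+1)/(249+1) − 1 = 1232·675/250 − 1
= 831600/250 − 1 ≈ 3326.4 − 1 ≈ 3325.4 → 3325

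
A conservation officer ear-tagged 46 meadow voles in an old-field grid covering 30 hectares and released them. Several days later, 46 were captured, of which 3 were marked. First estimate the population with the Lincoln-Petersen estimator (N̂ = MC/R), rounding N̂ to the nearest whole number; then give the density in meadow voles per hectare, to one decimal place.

N̂ = 46·46/3 = 2116/3 ≈ 705.3 → 705
Density = N̂ / area = 705 / 30 ≈ 23.50 → 23.5 per hectare

density ≈ 23.5 meadow voles per hectare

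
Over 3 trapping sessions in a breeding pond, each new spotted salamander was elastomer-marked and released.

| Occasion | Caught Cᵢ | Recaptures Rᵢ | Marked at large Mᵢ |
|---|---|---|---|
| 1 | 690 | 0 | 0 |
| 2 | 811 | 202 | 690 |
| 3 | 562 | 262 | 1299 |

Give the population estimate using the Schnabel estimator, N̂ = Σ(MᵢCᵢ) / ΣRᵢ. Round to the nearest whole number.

N ≈ 2779

Σ MᵢCᵢ = 0·690 + 690·811 + 1299·562 = 0 + 559590 + 730038 = 1289628
Σ Rᵢ = 0 + 202 + 262 = 464
N̂ = 1289628 / 464 ≈ 2779.4 → 2779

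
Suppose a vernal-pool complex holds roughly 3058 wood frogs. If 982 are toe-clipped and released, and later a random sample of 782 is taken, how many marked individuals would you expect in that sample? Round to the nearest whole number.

Expected recaptures E[R] = M·C / N.
E[R] = 982 × 782 / 3058 = 767924 / 3058 ≈ 251.1 → 251

expected recaptures ≈ 251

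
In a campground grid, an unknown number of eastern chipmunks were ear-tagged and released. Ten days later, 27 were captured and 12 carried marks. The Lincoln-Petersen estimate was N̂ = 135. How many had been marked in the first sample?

From N = M·C/R: M = N·R / C = 135·12 / 27 = 1620 / 27 = 60.

M = 60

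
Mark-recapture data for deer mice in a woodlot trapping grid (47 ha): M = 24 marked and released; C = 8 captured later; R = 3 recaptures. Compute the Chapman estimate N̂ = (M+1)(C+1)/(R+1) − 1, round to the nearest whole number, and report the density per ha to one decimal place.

N̂ = 25·9/4 − 1 = 225/4 − 1 ≈ 55.2 → 55
Density = N̂ / area = 55 / 47 ≈ 1.17 → 1.2 per ha

density ≈ 1.2 deer mice per ha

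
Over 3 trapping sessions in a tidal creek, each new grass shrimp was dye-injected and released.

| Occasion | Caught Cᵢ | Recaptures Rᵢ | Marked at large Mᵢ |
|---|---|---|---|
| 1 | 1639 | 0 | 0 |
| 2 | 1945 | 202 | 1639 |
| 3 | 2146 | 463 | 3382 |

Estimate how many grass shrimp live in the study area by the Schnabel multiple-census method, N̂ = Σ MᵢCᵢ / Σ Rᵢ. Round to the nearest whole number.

Σ MᵢCᵢ = 0·1639 + 1639·1945 + 3382·2146 = 0 + 3187855 + 7257772 = 10445627
Σ Rᵢ = 0 + 202 + 463 = 665
N̂ = 10445627 / 665 ≈ 15707.7 → 15708

N ≈ 15,708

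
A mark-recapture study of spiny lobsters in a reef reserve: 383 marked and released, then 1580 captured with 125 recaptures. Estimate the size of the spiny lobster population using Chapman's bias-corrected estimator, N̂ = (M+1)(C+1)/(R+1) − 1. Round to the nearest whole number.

N̂ = (383+1)(1580+1)/(125+1) − 1 = 384·1581/126 − 1
= 607104/126 − 1 ≈ 4818.3 − 1 ≈ 4817.3 → 4817

N ≈ 4817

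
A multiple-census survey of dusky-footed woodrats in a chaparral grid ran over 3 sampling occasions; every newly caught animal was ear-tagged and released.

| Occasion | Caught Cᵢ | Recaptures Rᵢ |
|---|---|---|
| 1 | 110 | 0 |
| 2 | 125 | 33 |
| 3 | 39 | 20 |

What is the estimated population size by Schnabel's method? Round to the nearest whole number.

Marked at large before each occasion: Mᵢ = Σⱼ<ᵢ (Cⱼ − Rⱼ) → M1=0, M2=110, M3=202
Σ MᵢCᵢ = 0·110 + 110·125 + 202·39 = 0 + 13750 + 7878 = 21628
Σ Rᵢ = 0 + 33 + 20 = 53
N̂ = 21628 / 53 ≈ 408.1 → 408

N ≈ 408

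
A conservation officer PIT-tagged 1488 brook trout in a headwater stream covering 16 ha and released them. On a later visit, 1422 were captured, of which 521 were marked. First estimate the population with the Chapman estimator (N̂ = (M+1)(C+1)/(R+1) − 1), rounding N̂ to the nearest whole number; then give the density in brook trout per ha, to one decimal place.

density ≈ 253.6 brook trout per ha

N̂ = 1489·1423/522 − 1 = 2118847/522 − 1 ≈ 4058.1 → 4058
Density = N̂ / area = 4058 / 16 ≈ 253.62 → 253.6 per ha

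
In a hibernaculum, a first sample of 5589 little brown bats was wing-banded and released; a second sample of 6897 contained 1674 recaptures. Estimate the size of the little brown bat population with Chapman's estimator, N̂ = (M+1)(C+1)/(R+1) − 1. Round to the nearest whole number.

N ≈ 23,020

N̂ = (5589+1)(6897+1)/(1674+1) − 1 = 5590·6898/1675 − 1
= 38559820/1675 − 1 ≈ 23020.8 − 1 ≈ 23019.8 → 23020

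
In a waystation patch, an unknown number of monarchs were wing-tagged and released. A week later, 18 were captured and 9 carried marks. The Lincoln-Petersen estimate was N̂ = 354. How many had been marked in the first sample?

M = 177

From N = M·C/R: M = N·R / C = 354·9 / 18 = 3186 / 18 = 177.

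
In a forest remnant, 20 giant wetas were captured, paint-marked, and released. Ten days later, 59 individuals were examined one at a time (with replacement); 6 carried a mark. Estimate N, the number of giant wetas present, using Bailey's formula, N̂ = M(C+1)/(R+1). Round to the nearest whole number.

N ≈ 171

N̂ = 20·(59+1)/(6+1) = 20·60/7 = 1200/7 ≈ 171.4 → 171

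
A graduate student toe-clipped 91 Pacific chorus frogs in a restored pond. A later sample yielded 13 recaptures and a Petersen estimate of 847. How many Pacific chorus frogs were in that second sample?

From N = M·C/R: C = N·R / M = 847·13 / 91 = 11011 / 91 = 121.

C = 121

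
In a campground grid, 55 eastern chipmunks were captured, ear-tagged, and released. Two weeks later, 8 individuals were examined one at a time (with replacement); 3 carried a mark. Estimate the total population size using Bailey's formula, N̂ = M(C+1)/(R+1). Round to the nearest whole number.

N̂ = 55·(8+1)/(3+1) = 55·9/4 = 495/4 ≈ 123.8 → 124

N ≈ 124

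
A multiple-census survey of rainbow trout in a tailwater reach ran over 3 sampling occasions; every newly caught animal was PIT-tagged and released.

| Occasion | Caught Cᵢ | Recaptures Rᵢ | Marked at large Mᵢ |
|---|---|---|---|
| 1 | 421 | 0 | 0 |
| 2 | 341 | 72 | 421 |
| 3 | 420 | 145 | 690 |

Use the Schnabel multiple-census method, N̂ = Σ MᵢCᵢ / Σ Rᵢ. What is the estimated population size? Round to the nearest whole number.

Σ MᵢCᵢ = 0·421 + 421·341 + 690·420 = 0 + 143561 + 289800 = 433361
Σ Rᵢ = 0 + 72 + 145 = 217
N̂ = 433361 / 217 ≈ 1997.1 → 1997

N ≈ 1997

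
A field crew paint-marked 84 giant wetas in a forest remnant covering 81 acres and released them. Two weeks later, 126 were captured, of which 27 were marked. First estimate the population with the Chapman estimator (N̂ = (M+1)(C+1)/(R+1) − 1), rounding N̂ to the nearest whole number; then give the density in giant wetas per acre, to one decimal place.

N̂ = 85·127/28 − 1 = 10795/28 − 1 ≈ 384.5 → 385
Density = N̂ / area = 385 / 81 ≈ 4.75 → 4.8 per acre

density ≈ 4.8 giant wetas per acre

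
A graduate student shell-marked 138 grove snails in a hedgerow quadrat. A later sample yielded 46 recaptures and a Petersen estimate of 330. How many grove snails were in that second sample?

C = 110

From N = M·C/R: C = N·R / M = 330·46 / 138 = 15180 / 138 = 110.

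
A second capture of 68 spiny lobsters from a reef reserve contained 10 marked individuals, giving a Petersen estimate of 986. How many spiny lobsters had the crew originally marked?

From N = M·C/R: M = N·R / C = 986·10 / 68 = 9860 / 68 = 145.

M = 145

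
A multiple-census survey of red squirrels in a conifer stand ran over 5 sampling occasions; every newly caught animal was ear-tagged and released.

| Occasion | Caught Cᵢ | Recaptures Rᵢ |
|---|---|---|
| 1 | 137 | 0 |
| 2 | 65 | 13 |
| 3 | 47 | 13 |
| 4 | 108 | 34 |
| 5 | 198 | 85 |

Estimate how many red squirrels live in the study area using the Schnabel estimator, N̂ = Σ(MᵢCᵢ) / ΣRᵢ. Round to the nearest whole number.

Marked at large before each occasion: Mᵢ = Σⱼ<ᵢ (Cⱼ − Rⱼ) → M1=0, M2=137, M3=189, M4=223, M5=297
Σ MᵢCᵢ = 0·137 + 137·65 + 189·47 + 223·108 + 297·198 = 0 + 8905 + 8883 + 24084 + 58806 = 100678
Σ Rᵢ = 0 + 13 + 13 + 34 + 85 = 145
N̂ = 100678 / 145 ≈ 694.3 → 694

N ≈ 694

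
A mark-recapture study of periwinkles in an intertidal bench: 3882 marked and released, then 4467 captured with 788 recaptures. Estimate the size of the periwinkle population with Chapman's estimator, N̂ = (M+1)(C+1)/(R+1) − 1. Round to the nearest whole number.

N ≈ 21,988

N̂ = (3882+1)(4467+1)/(788+1) − 1 = 3883·4468/789 − 1
= 17349244/789 − 1 ≈ 21988.9 − 1 ≈ 21987.9 → 21988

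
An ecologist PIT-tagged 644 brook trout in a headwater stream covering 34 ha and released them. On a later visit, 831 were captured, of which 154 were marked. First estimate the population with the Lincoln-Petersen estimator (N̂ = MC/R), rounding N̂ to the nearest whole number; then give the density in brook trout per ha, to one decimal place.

density ≈ 102.2 brook trout per ha

N̂ = 644·831/154 = 535164/154 ≈ 3475.1 → 3475
Density = N̂ / area = 3475 / 34 ≈ 102.21 → 102.2 per ha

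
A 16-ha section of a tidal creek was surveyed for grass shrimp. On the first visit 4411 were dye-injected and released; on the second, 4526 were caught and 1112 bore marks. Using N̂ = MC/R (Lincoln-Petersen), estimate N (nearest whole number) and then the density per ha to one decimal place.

N̂ = 4411·4526/1112 = 19964186/1112 ≈ 17953.4 → 17953
Density = N̂ / area = 17953 / 16 ≈ 1122.06 → 1122.1 per ha

density ≈ 1122.1 grass shrimp per ha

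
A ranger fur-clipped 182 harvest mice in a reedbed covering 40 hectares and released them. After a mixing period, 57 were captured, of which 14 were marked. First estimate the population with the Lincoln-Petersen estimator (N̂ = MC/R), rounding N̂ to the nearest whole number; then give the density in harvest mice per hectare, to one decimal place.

N̂ = 182·57/14 = 10374/14 = 741
Density = N̂ / area = 741 / 40 ≈ 18.52 → 18.5 per hectare

density ≈ 18.5 harvest mice per hectare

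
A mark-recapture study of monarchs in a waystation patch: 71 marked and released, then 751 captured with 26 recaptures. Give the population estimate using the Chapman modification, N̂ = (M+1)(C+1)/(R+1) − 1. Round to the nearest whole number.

N̂ = (71+1)(751+1)/(26+1) − 1 = 72·752/27 − 1
= 54144/27 − 1 ≈ 2005.3 − 1 ≈ 2004.3 → 2004

N ≈ 2004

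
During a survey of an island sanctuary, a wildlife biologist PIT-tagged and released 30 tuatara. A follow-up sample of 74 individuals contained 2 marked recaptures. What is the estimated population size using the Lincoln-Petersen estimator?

N = 1110

Lincoln-Petersen assumes M/N = R/C, so N = M·C / R.
N = (30 × 74) / 2 = 2220 / 2 = 1110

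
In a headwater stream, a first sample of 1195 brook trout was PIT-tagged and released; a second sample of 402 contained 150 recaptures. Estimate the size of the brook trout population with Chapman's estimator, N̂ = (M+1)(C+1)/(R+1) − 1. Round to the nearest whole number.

N̂ = (1195+1)(402+1)/(150+1) − 1 = 1196·403/151 − 1
= 481988/151 − 1 ≈ 3192.0 − 1 ≈ 3191.0 → 3191

N ≈ 3191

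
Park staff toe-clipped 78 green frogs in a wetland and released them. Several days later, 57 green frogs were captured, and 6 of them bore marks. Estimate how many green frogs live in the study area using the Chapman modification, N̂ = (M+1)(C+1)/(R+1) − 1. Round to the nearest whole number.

N̂ = (78+1)(57+1)/(6+1) − 1 = 79·58/7 − 1
= 4582/7 − 1 ≈ 654.6 − 1 ≈ 653.6 → 654

N ≈ 654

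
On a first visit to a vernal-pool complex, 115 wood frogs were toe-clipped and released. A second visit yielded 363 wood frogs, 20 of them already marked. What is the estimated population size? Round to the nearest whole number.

N ≈ 2087

If marked individuals mix randomly, R/C ≈ M/N, giving N ≈ M·C/R.
N = (115 × 363) / 20 = 41745 / 20 ≈ 2087.2 → 2087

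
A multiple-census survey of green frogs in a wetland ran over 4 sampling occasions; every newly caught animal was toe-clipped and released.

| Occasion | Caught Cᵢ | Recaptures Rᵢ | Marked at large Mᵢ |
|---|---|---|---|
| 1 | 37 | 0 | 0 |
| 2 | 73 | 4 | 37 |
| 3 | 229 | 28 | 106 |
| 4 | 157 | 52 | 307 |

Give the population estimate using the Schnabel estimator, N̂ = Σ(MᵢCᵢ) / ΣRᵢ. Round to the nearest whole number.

N ≈ 895

Σ MᵢCᵢ = 0·37 + 37·73 + 106·229 + 307·157 = 0 + 2701 + 24274 + 48199 = 75174
Σ Rᵢ = 0 + 4 + 28 + 52 = 84
N̂ = 75174 / 84 ≈ 894.9 → 895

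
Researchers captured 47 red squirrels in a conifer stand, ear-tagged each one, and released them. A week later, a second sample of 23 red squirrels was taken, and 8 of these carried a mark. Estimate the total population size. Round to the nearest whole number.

Lincoln-Petersen assumes M/N = R/C, so N = M·C / R.
N = (47 × 23) / 8 = 1081 / 8 ≈ 135.1 → 135

N ≈ 135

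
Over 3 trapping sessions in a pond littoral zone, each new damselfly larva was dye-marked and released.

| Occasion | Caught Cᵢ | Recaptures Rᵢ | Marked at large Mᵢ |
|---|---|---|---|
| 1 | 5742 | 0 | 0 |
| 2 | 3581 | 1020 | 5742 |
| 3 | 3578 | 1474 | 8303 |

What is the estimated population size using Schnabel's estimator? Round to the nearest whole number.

Σ MᵢCᵢ = 0·5742 + 5742·3581 + 8303·3578 = 0 + 20562102 + 29708134 = 50270236
Σ Rᵢ = 0 + 1020 + 1474 = 2494
N̂ = 50270236 / 2494 ≈ 20156.47 → 20156

N ≈ 20,156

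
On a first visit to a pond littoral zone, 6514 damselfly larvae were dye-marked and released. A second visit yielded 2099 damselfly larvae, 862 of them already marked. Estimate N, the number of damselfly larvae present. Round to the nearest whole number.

N ≈ 15,862

N = (6514 × 2099) / 862 = 13672886 / 862 ≈ 15861.8 → 15862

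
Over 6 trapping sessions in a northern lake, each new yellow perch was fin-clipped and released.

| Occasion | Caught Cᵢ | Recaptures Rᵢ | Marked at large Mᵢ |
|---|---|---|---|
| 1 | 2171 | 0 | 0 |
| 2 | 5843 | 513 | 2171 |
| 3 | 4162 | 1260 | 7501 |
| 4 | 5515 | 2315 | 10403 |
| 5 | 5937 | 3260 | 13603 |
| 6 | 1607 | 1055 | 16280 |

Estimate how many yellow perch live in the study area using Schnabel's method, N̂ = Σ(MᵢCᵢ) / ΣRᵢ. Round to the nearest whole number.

N ≈ 24,777

Σ MᵢCᵢ = 0·2171 + 2171·5843 + 7501·4162 + 10403·5515 + 13603·5937 + 16280·1607 = 0 + 12685153 + 31219162 + 57372545 + 80761011 + 26161960 = 208199831
Σ Rᵢ = 0 + 513 + 1260 + 2315 + 3260 + 1055 = 8403
N̂ = 208199831 / 8403 ≈ 24776.8 → 24777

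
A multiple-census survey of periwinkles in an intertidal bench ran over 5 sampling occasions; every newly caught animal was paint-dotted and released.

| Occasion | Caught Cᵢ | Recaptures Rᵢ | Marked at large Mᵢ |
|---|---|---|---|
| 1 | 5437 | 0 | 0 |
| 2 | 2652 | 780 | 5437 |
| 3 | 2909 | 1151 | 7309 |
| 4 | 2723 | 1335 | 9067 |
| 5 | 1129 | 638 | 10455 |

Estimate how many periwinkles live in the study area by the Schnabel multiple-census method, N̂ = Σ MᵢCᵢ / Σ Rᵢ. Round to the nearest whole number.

Σ MᵢCᵢ = 0·5437 + 5437·2652 + 7309·2909 + 9067·2723 + 10455·1129 = 0 + 14418924 + 21261881 + 24689441 + 11803695 = 72173941
Σ Rᵢ = 0 + 780 + 1151 + 1335 + 638 = 3904
N̂ = 72173941 / 3904 ≈ 18487.2 → 18487

N ≈ 18,487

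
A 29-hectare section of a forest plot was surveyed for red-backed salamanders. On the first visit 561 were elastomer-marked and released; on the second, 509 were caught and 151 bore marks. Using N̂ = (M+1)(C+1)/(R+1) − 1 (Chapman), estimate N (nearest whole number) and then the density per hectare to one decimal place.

density ≈ 65.0 red-backed salamanders per hectare

N̂ = 562·510/152 − 1 = 286620/152 − 1 ≈ 1884.7 → 1885
Density = N̂ / area = 1885 / 29 = 65.0 per hectare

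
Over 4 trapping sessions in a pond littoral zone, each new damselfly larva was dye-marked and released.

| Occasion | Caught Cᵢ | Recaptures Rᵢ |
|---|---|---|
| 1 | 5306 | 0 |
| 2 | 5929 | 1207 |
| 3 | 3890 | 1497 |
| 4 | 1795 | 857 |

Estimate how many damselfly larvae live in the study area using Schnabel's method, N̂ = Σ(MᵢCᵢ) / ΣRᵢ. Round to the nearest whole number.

N ≈ 26,050

Marked at large before each occasion: Mᵢ = Σⱼ<ᵢ (Cⱼ − Rⱼ) → M1=0, M2=5306, M3=10028, M4=12421
Σ MᵢCᵢ = 0·5306 + 5306·5929 + 10028·3890 + 12421·1795 = 0 + 31459274 + 39008920 + 22295695 = 92763889
Σ Rᵢ = 0 + 1207 + 1497 + 857 = 3561
N̂ = 92763889 / 3561 ≈ 26050.0 → 26050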